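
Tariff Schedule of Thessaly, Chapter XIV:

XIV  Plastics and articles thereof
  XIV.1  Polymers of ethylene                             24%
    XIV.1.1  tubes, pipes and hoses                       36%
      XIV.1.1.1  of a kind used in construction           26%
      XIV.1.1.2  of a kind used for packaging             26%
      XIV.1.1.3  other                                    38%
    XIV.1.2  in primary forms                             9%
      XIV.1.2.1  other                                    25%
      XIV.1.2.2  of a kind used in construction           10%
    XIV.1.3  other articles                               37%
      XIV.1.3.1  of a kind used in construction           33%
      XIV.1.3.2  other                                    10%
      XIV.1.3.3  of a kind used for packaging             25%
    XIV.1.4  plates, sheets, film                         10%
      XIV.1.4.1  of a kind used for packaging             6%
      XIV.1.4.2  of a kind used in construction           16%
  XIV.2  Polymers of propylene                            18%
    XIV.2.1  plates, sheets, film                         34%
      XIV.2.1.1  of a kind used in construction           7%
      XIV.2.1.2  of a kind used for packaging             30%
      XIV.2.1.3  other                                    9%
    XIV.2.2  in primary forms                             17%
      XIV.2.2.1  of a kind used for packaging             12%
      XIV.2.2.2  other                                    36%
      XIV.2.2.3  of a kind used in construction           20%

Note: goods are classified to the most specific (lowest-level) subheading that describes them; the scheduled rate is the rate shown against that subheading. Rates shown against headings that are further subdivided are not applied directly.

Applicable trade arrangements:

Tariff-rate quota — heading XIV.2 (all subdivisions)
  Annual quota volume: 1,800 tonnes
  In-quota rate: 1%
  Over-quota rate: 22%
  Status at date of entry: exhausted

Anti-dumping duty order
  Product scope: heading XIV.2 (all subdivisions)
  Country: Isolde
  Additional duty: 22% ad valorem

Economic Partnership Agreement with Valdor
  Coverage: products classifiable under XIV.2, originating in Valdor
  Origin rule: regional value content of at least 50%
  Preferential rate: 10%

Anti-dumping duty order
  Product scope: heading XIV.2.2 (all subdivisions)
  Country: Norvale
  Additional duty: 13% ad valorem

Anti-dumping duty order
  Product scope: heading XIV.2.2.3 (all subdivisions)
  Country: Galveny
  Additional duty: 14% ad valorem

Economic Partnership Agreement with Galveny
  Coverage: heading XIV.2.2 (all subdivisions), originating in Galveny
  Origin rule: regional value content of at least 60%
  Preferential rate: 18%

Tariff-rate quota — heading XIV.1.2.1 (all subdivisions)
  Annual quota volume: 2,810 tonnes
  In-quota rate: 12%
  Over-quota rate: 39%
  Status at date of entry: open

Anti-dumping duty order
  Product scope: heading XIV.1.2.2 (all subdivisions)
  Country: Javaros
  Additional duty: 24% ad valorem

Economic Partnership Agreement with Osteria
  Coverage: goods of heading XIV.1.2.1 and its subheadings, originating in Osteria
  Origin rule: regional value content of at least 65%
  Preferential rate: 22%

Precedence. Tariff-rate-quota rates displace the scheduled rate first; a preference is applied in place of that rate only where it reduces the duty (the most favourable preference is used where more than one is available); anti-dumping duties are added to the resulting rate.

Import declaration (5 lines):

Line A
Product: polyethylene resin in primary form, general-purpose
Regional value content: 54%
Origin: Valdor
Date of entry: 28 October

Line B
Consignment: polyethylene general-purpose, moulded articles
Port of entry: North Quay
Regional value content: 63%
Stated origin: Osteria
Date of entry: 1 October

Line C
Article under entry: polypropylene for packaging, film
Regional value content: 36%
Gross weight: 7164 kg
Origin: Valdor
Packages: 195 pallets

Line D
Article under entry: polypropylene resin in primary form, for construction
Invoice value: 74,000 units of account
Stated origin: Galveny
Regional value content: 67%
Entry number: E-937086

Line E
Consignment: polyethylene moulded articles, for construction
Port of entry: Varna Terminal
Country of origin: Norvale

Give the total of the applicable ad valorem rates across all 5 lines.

109%

Line A: polyethylene → XIV.1; resin in primary form → XIV.1.2; general-purpose → XIV.1.2.1. Scheduled 25%. quota on XIV.1.2.1 open → in-quota 12%; Valdor agreement on XIV.2: XIV.1.2.1 not covered. → 12%.
Line B: polyethylene → XIV.1; moulded articles → XIV.1.3; general-purpose → XIV.1.3.2. Scheduled 10%. Osteria agreement on XIV.1.2.1: XIV.1.3.2 not covered. → 10%.
Line C: polypropylene → XIV.2; film → XIV.2.1; for packaging → XIV.2.1.2. Scheduled 30%. quota on XIV.2 exhausted → over-quota 22%; Valdor agreement on XIV.2: RVC < 50%. → 22%.
Line D: polypropylene → XIV.2; resin in primary form → XIV.2.2; for construction → XIV.2.2.3. Scheduled 20%. quota on XIV.2 exhausted → over-quota 22%; Galveny agreement on XIV.2.2: RVC ≥ 60% → 18% available; preferential 18%; anti-dumping (Galveny, XIV.2.2.3): +14%; total 18% + 14% = 32%. → 32%.
Line E: polyethylene → XIV.1; moulded articles → XIV.1.3; for construction → XIV.1.3.1. Scheduled 33%. No special measure applies. → 33%.
Sum: 12% + 10% + 22% + 32% + 33% = 109%.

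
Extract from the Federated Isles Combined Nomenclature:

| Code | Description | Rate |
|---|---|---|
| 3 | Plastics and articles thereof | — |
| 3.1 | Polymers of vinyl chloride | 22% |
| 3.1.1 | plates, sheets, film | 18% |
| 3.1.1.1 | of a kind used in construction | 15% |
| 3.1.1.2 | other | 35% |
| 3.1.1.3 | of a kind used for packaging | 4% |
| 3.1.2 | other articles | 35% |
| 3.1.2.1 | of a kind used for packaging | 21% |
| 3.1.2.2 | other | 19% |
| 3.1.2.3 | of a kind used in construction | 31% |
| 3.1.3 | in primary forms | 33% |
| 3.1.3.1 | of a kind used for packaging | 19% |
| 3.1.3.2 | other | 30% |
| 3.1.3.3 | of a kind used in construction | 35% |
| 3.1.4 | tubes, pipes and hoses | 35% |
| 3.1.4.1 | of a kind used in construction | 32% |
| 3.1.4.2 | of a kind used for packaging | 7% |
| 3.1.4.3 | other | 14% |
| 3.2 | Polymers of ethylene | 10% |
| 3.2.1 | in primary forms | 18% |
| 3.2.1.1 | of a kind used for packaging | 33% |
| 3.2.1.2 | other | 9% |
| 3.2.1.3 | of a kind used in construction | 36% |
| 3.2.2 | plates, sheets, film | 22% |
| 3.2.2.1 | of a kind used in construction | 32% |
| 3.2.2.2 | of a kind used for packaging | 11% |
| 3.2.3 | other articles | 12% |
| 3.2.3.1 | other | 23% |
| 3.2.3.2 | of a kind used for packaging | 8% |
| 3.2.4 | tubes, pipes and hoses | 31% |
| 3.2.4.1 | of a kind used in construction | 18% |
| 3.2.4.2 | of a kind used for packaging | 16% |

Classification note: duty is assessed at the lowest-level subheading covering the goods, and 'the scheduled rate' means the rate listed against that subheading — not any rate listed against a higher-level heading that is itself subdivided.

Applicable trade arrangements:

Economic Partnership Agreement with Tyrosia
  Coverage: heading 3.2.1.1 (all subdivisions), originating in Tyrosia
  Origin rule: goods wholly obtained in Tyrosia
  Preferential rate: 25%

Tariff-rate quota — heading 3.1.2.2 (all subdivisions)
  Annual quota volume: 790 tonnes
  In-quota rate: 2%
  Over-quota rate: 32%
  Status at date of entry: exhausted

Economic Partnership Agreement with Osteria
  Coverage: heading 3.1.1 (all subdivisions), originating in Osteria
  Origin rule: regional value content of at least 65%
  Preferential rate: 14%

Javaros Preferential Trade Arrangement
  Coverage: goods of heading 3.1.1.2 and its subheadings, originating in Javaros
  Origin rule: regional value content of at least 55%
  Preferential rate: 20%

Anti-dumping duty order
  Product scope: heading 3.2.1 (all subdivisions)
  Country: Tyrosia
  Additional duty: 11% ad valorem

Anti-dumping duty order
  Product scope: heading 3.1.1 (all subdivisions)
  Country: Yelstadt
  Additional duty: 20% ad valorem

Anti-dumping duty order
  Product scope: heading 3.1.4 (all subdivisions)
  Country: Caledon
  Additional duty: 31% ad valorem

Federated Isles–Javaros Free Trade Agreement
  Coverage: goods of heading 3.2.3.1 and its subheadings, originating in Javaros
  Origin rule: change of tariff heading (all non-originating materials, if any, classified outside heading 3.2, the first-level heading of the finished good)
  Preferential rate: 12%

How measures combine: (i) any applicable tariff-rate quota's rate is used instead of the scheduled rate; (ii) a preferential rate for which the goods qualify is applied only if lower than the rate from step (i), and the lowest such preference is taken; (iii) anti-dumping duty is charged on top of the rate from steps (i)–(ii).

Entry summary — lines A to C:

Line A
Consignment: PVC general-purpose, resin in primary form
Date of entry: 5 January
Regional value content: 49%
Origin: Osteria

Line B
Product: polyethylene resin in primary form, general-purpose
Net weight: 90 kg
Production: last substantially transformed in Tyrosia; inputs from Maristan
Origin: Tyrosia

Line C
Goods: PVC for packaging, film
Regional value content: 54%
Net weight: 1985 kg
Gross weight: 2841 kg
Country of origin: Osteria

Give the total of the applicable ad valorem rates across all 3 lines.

54%

Line A: PVC → 3.1; resin in primary form → 3.1.3; general-purpose → 3.1.3.2. Scheduled 30%. Osteria agreement on 3.1.1: 3.1.3.2 not covered. → 30%.
Line B: polyethylene → 3.2; resin in primary form → 3.2.1; general-purpose → 3.2.1.2. Scheduled 9%. Tyrosia agreement on 3.2.1.1: 3.2.1.2 not covered; anti-dumping (Tyrosia, 3.2.1): +11%; total 9% + 11% = 20%. → 20%.
Line C: PVC → 3.1; film → 3.1.1; for packaging → 3.1.1.3. Scheduled 4%. Osteria agreement on 3.1.1: RVC < 65%. → 4%.
Sum: 30% + 20% + 4% = 54%.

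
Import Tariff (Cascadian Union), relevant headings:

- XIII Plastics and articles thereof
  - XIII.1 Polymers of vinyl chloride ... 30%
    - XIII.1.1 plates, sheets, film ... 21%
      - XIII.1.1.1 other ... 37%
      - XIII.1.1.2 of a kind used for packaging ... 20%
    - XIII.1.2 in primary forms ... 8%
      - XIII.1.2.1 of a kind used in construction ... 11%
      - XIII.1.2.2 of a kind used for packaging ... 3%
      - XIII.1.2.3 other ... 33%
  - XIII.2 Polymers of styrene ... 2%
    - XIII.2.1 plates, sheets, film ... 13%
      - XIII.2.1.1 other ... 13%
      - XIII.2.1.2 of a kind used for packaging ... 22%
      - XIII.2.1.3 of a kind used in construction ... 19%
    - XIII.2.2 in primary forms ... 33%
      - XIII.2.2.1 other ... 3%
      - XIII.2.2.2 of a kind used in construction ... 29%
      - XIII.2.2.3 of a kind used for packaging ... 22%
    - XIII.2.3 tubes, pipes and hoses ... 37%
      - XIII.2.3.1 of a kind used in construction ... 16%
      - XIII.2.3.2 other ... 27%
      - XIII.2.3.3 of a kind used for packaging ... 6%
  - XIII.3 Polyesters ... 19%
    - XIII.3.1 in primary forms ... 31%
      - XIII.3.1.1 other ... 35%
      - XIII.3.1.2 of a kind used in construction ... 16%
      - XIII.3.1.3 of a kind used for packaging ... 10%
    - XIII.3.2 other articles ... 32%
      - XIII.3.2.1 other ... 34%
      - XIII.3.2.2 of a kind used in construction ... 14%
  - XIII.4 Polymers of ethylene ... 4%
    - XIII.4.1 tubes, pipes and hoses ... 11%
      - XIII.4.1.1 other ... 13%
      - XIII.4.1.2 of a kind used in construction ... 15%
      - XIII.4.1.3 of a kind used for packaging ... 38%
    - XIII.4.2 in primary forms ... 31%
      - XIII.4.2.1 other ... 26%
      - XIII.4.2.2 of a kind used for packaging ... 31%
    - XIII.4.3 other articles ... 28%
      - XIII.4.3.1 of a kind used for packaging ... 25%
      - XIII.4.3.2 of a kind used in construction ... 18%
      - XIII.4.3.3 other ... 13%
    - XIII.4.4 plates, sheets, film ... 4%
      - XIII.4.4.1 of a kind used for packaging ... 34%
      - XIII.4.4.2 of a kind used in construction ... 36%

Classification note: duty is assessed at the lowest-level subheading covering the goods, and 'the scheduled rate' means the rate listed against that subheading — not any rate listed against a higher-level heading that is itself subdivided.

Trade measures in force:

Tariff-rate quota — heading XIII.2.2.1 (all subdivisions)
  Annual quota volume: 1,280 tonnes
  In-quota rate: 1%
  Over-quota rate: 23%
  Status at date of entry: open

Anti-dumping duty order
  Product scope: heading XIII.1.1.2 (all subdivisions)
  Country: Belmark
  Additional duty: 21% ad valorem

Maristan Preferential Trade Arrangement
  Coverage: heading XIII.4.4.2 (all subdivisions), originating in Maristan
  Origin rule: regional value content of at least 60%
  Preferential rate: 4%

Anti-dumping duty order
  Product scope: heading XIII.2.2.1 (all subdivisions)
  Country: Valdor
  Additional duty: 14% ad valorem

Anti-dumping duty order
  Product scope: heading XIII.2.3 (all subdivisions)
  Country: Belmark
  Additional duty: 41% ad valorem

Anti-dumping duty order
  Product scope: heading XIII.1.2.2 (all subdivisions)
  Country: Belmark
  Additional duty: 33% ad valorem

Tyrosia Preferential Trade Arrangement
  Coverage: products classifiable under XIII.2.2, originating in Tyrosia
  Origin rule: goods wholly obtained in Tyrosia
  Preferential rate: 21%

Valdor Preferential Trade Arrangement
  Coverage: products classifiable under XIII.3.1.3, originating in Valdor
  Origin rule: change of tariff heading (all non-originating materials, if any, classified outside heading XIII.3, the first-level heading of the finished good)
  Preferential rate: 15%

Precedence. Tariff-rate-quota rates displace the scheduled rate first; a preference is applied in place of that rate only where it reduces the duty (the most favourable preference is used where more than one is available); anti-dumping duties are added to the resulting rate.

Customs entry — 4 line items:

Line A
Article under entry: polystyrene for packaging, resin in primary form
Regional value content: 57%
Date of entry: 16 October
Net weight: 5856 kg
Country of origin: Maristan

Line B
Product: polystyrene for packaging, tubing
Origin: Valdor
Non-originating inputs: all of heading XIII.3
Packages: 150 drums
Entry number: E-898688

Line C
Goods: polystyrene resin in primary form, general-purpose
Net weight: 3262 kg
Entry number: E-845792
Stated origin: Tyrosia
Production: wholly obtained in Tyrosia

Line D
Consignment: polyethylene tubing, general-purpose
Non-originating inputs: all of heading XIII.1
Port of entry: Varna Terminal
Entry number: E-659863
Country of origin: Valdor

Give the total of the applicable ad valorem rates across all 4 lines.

Line A: polystyrene → XIII.2; resin in primary form → XIII.2.2; for packaging → XIII.2.2.3. Scheduled 22%. Maristan agreement on XIII.4.4.2: XIII.2.2.3 not covered. → 22%.
Line B: polystyrene → XIII.2; tubing → XIII.2.3; for packaging → XIII.2.3.3. Scheduled 6%. Valdor agreement on XIII.3.1.3: XIII.2.3.3 not covered. → 6%.
Line C: polystyrene → XIII.2; resin in primary form → XIII.2.2; general-purpose → XIII.2.2.1. Scheduled 3%. quota on XIII.2.2.1 open → in-quota 1%; Tyrosia agreement on XIII.2.2: wholly obtained → 21% available; preference 21% not lower than 1% → no reduction. → 1%.
Line D: polyethylene → XIII.4; tubing → XIII.4.1; general-purpose → XIII.4.1.1. Scheduled 13%. Valdor agreement on XIII.3.1.3: XIII.4.1.1 not covered. → 13%.
Sum: 22% + 6% + 1% + 13% = 42%.

42%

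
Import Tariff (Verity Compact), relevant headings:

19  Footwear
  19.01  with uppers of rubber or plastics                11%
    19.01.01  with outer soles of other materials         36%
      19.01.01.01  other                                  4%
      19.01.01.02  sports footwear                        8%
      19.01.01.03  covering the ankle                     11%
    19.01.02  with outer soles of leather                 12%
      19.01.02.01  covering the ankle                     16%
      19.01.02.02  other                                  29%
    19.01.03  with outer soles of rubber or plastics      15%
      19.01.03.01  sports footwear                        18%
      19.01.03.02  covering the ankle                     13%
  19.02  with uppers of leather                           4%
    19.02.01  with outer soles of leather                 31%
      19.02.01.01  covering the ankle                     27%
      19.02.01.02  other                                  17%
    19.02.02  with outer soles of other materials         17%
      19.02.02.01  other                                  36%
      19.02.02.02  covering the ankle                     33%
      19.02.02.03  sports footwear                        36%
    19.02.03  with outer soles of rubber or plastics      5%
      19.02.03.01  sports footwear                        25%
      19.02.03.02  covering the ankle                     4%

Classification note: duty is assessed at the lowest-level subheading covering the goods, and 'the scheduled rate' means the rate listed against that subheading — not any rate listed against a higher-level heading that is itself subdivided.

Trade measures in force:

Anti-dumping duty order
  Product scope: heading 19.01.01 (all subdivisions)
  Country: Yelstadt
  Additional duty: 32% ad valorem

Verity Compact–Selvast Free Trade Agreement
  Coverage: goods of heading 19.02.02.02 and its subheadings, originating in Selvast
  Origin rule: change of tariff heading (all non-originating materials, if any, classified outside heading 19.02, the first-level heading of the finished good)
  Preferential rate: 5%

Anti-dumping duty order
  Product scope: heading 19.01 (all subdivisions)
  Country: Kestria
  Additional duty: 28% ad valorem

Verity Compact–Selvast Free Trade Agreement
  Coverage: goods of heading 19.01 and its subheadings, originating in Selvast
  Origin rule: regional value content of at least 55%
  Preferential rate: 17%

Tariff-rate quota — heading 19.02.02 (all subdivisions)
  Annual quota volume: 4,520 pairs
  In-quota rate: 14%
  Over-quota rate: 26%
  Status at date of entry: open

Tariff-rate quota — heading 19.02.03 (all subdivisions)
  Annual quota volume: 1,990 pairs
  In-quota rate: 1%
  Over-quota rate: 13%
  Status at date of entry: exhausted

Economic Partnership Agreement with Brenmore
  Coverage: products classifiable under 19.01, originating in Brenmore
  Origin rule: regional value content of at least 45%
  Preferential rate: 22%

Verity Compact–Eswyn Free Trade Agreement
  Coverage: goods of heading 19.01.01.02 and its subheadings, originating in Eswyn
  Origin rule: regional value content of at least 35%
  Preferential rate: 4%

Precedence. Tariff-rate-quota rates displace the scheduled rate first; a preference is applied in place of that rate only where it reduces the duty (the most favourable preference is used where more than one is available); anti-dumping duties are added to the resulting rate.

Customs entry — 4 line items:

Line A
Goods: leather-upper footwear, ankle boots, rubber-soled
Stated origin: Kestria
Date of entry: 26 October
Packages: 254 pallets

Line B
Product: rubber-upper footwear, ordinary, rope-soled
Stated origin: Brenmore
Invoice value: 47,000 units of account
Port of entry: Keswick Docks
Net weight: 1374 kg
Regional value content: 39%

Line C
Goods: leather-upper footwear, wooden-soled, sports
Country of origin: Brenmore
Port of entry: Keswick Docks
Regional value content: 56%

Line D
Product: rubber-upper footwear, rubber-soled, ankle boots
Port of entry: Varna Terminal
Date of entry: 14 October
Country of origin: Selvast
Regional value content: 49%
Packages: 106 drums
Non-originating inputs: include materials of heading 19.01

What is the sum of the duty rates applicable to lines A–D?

Line A: leather-upper → 19.02; rubber-soled → 19.02.03; ankle boots → 19.02.03.02. Scheduled 4%. quota on 19.02.03 exhausted → over-quota 13%. → 13%.
Line B: rubber-upper → 19.01; rope-soled → 19.01.01; ordinary → 19.01.01.01. Scheduled 4%. Brenmore agreement on 19.01: RVC < 45%. → 4%.
Line C: leather-upper → 19.02; wooden-soled → 19.02.02; sports → 19.02.02.03. Scheduled 36%. quota on 19.02.02 open → in-quota 14%; Brenmore agreement on 19.01: 19.02.02.03 not covered. → 14%.
Line D: rubber-upper → 19.01; rubber-soled → 19.01.03; ankle boots → 19.01.03.02. Scheduled 13%. Selvast agreement on 19.02.02.02: 19.01.03.02 not covered; Selvast agreement on 19.01: RVC < 55%. → 13%.
Sum: 13% + 4% + 14% + 13% = 44%.

44%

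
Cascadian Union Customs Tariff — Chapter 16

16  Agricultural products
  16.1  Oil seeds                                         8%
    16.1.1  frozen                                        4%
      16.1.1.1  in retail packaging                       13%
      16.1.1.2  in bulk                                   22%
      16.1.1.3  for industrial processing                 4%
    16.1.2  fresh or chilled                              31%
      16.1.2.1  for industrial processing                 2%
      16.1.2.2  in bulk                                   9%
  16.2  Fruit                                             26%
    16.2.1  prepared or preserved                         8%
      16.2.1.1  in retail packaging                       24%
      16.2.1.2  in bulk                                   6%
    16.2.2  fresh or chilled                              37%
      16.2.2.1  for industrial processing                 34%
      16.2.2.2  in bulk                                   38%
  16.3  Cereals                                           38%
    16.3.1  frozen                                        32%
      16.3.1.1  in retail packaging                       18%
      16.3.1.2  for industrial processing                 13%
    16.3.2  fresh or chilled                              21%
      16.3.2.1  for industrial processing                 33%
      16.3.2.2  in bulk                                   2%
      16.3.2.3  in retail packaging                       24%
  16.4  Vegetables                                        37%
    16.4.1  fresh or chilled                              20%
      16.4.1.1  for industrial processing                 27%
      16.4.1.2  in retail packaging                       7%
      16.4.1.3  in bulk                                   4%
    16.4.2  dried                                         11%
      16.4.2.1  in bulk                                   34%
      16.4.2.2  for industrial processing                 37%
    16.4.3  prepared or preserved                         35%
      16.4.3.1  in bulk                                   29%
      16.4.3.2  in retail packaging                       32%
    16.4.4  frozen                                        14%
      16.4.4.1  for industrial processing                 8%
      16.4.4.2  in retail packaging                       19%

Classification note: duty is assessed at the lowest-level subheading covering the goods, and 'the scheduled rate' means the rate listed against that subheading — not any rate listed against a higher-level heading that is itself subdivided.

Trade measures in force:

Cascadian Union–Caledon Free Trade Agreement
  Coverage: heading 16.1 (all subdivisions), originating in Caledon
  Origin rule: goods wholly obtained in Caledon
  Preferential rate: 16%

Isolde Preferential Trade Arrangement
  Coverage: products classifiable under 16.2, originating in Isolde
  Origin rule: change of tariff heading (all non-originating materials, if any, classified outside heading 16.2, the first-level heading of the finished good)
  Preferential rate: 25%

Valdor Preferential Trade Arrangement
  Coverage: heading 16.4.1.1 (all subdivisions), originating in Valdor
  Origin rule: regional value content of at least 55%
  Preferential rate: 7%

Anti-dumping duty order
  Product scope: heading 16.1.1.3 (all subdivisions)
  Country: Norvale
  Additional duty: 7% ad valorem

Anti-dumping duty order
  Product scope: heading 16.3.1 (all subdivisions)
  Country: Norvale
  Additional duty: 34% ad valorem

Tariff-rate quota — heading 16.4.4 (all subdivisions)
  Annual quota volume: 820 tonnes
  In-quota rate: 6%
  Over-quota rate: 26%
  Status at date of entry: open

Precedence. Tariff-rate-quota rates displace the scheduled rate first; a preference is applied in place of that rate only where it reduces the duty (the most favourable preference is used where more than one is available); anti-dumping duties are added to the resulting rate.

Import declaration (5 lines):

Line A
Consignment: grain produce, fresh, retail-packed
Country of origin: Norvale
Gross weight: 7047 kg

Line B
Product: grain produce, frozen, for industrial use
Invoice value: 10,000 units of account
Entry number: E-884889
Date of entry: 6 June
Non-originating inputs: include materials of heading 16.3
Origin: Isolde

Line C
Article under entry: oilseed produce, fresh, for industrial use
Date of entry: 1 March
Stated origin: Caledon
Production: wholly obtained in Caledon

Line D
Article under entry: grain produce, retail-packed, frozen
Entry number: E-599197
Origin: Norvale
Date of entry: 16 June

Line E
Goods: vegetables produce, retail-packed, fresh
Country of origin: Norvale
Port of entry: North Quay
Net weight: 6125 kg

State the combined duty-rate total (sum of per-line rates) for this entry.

98%

Line A: grain → 16.3; fresh → 16.3.2; retail-packed → 16.3.2.3. Scheduled 24%. No special measure applies. → 24%.
Line B: grain → 16.3; frozen → 16.3.1; for industrial use → 16.3.1.2. Scheduled 13%. Isolde agreement on 16.2: 16.3.1.2 not covered. → 13%.
Line C: oilseed → 16.1; fresh → 16.1.2; for industrial use → 16.1.2.1. Scheduled 2%. Caledon agreement on 16.1: wholly obtained → 16% available; preference 16% not lower than 2% → no reduction. → 2%.
Line D: grain → 16.3; frozen → 16.3.1; retail-packed → 16.3.1.1. Scheduled 18%. anti-dumping (Norvale, 16.3.1): +34%; total 18% + 34% = 52%. → 52%.
Line E: vegetables → 16.4; fresh → 16.4.1; retail-packed → 16.4.1.2. Scheduled 7%. No special measure applies. → 7%.
Sum: 24% + 13% + 2% + 52% + 7% = 98%.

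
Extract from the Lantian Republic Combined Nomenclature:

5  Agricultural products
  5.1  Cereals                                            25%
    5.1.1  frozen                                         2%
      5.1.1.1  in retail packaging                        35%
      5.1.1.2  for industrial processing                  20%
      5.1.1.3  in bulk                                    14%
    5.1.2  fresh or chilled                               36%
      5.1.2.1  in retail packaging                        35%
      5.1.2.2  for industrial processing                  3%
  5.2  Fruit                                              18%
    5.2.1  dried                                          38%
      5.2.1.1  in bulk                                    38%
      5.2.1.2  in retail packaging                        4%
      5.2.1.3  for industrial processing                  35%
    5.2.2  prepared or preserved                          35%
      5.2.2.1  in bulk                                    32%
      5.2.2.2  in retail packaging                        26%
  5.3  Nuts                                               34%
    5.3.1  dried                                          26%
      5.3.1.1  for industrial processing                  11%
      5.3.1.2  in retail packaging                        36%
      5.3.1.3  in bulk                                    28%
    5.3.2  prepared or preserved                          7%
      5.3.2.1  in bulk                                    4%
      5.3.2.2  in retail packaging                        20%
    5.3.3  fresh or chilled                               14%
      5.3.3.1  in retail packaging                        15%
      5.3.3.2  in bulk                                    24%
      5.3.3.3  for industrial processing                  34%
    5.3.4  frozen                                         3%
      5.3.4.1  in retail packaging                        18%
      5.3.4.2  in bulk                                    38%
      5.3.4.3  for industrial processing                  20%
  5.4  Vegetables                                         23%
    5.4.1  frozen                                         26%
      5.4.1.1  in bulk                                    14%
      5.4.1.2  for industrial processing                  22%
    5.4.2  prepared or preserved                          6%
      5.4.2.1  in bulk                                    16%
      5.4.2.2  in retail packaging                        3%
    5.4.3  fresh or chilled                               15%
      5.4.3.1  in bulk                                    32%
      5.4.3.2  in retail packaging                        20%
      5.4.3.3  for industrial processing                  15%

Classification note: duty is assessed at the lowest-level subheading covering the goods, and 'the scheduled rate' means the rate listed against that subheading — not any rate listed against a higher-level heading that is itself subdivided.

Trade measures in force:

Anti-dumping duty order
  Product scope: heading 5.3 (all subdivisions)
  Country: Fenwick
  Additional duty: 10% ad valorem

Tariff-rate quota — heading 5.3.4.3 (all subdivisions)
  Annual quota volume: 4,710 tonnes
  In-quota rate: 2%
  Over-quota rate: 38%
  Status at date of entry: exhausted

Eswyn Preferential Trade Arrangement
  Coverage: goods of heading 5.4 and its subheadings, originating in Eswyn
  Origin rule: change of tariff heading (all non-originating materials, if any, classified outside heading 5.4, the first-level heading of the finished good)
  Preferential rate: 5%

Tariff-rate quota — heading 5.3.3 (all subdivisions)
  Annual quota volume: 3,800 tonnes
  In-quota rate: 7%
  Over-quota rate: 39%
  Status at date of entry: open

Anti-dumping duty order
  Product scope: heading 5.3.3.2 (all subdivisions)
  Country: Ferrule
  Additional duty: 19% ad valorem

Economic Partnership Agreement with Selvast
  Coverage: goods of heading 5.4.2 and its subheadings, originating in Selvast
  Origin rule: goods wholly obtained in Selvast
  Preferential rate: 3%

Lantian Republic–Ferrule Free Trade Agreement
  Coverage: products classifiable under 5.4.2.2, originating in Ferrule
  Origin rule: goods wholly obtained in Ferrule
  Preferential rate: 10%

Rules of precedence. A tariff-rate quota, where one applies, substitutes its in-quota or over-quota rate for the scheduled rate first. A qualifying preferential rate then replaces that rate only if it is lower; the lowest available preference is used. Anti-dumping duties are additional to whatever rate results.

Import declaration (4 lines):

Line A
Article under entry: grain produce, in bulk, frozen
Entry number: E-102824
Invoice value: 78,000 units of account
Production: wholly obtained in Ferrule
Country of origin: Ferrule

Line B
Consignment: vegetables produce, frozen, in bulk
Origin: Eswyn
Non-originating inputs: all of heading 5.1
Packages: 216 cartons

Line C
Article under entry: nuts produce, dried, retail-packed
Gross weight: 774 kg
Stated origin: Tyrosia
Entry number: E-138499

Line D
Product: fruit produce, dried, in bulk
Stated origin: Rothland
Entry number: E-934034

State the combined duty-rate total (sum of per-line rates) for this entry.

Line A: grain → 5.1; frozen → 5.1.1; in bulk → 5.1.1.3. Scheduled 14%. Ferrule agreement on 5.4.2.2: 5.1.1.3 not covered. → 14%.
Line B: vegetables → 5.4; frozen → 5.4.1; in bulk → 5.4.1.1. Scheduled 14%. Eswyn agreement on 5.4: CTH met → 5% available; preferential 5%. → 5%.
Line C: nuts → 5.3; dried → 5.3.1; retail-packed → 5.3.1.2. Scheduled 36%. No special measure applies. → 36%.
Line D: fruit → 5.2; dried → 5.2.1; in bulk → 5.2.1.1. Scheduled 38%. No special measure applies. → 38%.
Sum: 14% + 5% + 36% + 38% = 93%.

93%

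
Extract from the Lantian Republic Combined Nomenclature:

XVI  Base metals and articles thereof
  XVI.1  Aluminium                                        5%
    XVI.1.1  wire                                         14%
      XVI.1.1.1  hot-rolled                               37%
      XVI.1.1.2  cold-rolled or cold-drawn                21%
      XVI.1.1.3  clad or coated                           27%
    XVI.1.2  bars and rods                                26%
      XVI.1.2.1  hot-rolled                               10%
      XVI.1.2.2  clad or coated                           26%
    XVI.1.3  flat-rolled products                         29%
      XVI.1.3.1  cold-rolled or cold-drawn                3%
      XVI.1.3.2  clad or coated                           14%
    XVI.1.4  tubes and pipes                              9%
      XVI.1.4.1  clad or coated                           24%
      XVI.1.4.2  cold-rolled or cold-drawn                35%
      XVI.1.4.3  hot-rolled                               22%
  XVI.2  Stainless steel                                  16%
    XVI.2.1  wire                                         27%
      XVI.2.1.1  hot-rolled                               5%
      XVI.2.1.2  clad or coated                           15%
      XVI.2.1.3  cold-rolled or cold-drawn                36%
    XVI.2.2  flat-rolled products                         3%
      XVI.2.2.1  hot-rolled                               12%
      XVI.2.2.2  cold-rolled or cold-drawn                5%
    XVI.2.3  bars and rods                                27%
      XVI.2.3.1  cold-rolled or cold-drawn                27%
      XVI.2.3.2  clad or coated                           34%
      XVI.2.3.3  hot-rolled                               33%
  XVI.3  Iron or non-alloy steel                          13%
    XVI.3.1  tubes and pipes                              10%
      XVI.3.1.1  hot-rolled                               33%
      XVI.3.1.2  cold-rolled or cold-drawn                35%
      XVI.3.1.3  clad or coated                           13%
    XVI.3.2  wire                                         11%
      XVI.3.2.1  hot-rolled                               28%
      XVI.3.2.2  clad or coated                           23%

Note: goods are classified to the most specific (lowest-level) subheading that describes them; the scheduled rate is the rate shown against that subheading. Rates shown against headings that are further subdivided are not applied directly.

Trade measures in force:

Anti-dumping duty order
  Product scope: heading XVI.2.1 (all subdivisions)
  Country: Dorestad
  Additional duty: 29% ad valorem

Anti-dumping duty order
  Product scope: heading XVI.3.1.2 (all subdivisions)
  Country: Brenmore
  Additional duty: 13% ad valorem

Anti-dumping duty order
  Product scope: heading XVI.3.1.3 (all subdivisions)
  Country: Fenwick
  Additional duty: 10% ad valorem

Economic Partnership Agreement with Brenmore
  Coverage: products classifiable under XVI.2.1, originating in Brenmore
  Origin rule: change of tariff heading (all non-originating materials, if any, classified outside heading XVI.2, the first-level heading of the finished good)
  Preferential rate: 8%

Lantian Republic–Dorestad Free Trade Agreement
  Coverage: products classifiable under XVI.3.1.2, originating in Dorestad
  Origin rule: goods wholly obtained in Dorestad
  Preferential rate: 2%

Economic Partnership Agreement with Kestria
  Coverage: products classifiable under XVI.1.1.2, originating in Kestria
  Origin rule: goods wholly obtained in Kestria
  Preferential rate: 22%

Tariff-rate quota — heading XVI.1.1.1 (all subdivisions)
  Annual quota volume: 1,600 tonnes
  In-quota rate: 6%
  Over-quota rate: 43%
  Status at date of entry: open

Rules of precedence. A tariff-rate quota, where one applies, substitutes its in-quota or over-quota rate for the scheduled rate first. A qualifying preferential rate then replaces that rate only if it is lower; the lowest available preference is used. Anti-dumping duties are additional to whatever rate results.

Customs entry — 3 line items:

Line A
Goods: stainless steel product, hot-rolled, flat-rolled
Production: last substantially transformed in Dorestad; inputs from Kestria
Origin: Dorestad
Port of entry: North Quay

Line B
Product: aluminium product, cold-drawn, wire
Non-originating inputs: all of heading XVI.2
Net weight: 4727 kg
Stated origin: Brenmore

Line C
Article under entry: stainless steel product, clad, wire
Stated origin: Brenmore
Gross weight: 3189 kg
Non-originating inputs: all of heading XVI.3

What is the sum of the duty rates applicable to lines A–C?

Line A: stainless steel → XVI.2; flat-rolled → XVI.2.2; hot-rolled → XVI.2.2.1. Scheduled 12%. Dorestad agreement on XVI.3.1.2: XVI.2.2.1 not covered. → 12%.
Line B: aluminium → XVI.1; wire → XVI.1.1; cold-drawn → XVI.1.1.2. Scheduled 21%. Brenmore agreement on XVI.2.1: XVI.1.1.2 not covered. → 21%.
Line C: stainless steel → XVI.2; wire → XVI.2.1; clad → XVI.2.1.2. Scheduled 15%. Brenmore agreement on XVI.2.1: CTH met → 8% available; preferential 8%. → 8%.
Sum: 12% + 21% + 8% = 41%.

41%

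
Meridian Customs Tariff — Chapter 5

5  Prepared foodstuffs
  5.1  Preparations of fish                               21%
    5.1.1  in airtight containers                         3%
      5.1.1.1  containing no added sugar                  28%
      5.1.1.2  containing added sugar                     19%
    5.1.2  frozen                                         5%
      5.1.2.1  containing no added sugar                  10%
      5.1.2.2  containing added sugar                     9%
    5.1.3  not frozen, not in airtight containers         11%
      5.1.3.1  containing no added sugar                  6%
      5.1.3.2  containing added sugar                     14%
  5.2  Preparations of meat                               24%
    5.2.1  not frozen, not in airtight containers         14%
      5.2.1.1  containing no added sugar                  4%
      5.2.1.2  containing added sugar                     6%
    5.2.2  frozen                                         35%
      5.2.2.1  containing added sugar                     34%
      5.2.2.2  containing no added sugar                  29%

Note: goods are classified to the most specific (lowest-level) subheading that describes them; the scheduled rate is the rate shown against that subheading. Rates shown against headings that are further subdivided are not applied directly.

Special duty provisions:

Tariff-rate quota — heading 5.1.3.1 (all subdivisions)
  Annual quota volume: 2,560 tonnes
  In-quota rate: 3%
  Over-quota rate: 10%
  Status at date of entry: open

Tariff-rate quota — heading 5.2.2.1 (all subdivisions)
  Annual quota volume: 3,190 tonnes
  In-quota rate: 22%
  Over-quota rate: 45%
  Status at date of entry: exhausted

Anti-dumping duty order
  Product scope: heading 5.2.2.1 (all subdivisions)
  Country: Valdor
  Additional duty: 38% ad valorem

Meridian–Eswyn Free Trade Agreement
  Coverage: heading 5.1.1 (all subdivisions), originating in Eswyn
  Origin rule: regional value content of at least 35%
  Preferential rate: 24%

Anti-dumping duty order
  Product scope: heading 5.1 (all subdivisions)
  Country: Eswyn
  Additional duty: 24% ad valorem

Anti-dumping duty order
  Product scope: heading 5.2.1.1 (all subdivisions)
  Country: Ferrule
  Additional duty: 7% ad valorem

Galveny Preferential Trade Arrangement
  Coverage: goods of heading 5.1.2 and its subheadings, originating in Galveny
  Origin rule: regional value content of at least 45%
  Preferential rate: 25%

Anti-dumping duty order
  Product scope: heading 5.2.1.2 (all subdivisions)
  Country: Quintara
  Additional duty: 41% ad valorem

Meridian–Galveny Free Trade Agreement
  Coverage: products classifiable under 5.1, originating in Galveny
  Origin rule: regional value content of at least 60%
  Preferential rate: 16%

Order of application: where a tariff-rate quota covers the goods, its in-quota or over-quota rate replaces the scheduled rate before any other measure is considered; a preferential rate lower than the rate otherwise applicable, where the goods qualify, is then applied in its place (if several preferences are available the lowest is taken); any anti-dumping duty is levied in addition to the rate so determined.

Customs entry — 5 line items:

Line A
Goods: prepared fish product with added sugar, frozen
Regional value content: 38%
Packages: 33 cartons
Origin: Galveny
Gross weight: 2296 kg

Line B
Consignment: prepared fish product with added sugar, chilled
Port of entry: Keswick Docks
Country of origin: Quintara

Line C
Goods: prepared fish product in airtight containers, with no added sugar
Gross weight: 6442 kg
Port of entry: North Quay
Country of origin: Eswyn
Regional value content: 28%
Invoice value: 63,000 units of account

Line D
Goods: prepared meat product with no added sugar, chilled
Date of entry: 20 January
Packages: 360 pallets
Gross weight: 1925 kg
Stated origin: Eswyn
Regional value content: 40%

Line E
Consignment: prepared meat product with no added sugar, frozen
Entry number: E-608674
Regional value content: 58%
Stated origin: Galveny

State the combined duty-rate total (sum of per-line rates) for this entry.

Line A: prepared fish product → 5.1; frozen → 5.1.2; with added sugar → 5.1.2.2. Scheduled 9%. Galveny agreement on 5.1.2: RVC < 45%; Galveny agreement on 5.1: RVC < 60%. → 9%.
Line B: prepared fish product → 5.1; chilled → 5.1.3; with added sugar → 5.1.3.2. Scheduled 14%. No special measure applies. → 14%.
Line C: prepared fish product → 5.1; in airtight containers → 5.1.1; with no added sugar → 5.1.1.1. Scheduled 28%. Eswyn agreement on 5.1.1: RVC < 35%; anti-dumping (Eswyn, 5.1): +24%; total 28% + 24% = 52%. → 52%.
Line D: prepared meat product → 5.2; chilled → 5.2.1; with no added sugar → 5.2.1.1. Scheduled 4%. Eswyn agreement on 5.1.1: 5.2.1.1 not covered. → 4%.
Line E: prepared meat product → 5.2; frozen → 5.2.2; with no added sugar → 5.2.2.2. Scheduled 29%. Galveny agreement on 5.1.2: 5.2.2.2 not covered; Galveny agreement on 5.1: 5.2.2.2 not covered. → 29%.
Sum: 9% + 14% + 52% + 4% + 29% = 108%.

108%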